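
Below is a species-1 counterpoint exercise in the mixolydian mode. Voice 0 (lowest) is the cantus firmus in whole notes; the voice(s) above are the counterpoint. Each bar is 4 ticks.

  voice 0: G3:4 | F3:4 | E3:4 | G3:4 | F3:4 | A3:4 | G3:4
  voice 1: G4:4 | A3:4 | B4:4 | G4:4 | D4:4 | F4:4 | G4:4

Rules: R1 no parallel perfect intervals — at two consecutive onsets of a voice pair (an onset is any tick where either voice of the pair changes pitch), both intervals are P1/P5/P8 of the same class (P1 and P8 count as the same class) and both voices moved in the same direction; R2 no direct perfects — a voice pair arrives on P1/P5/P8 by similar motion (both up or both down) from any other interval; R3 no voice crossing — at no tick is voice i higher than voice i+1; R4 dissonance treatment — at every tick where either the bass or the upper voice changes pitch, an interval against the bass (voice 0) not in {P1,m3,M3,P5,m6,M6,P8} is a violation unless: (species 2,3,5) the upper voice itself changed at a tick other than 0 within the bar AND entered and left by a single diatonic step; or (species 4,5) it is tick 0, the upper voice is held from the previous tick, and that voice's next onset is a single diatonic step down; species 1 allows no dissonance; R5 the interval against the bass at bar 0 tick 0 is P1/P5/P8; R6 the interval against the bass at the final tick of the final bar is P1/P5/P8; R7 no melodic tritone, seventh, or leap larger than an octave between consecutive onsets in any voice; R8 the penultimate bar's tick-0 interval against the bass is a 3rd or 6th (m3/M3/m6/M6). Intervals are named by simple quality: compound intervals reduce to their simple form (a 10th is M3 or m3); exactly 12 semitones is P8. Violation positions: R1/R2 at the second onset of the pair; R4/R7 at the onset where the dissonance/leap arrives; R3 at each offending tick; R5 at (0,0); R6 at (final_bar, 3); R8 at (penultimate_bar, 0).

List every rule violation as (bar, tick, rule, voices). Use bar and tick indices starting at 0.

(1, 0, R7, (1,))
(2, 0, R7, (1,))

bar 0: v0=G3 v1=G4 downbeat P8
bar 1: v0=F3 v1=A3 downbeat M3
bar 2: v0=E3 v1=B4 downbeat P5
bar 3: v0=G3 v1=G4 downbeat P8
bar 4: v0=F3 v1=D4 downbeat M6
bar 5: v0=A3 v1=F4 downbeat m6
bar 6: v0=G3 v1=G4 downbeat P8
  -> R7 @ bar 1 tick 0 v(1,): G4->A3 leap 10st
  -> R7 @ bar 2 tick 0 v(1,): A3->B4 leap 14st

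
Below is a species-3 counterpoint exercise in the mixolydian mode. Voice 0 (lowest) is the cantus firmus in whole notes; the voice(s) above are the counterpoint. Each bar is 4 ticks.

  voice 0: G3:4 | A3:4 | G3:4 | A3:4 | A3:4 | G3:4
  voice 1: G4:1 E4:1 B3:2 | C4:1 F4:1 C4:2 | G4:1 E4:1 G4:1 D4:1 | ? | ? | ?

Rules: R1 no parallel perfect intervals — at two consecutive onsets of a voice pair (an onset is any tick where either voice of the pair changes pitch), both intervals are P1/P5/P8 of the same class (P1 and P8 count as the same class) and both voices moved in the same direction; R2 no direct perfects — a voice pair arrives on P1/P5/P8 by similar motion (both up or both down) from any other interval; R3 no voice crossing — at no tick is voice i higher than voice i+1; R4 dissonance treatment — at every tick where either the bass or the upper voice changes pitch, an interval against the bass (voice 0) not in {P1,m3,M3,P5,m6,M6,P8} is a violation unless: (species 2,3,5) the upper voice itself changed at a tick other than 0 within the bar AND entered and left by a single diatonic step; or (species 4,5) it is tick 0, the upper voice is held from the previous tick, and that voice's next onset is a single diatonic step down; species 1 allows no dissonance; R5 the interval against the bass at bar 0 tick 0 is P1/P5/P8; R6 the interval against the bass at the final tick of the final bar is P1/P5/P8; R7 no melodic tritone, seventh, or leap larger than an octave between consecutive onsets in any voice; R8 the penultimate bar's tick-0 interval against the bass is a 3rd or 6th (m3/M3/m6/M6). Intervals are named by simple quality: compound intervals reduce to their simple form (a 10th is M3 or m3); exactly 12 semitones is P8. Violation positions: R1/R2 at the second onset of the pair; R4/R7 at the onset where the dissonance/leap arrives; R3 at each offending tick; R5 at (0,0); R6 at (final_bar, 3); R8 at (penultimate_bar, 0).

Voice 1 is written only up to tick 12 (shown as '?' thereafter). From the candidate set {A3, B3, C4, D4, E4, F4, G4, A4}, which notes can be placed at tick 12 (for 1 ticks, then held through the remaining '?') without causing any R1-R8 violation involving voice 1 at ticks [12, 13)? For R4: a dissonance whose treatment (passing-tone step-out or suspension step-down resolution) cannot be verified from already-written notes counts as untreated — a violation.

A3: legal
B3: violates R4
C4: legal
D4: violates R4
E4: violates R1
F4: legal
G4: violates R4
A4: violates R2

{A3, C4, F4}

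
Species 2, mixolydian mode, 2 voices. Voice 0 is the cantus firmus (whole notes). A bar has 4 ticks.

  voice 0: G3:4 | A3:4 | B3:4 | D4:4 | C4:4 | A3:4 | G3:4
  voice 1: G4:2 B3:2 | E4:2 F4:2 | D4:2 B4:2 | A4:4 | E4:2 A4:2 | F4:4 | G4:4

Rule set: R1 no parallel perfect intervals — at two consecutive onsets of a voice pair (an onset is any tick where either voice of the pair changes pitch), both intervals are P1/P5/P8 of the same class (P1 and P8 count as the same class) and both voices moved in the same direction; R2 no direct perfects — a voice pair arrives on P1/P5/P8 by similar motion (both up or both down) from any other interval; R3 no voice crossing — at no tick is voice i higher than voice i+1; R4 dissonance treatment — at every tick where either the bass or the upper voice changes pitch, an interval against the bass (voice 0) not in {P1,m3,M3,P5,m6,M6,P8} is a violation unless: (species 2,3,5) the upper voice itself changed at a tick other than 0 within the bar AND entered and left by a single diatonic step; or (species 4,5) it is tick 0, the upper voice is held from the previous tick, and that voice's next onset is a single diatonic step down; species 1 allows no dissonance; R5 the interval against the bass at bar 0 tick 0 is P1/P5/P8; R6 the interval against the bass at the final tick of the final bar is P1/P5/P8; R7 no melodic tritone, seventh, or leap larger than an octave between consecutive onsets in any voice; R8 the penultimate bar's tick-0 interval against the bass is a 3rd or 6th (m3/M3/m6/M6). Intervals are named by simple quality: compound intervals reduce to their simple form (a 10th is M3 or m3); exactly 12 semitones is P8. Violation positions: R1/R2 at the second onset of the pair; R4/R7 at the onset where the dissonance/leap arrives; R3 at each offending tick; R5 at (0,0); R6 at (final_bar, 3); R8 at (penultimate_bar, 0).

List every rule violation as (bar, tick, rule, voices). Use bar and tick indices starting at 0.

(1, 0, R2, (0, 1))

bar 0: v0=G3 v1=G4 downbeat P8
bar 1: v0=A3 v1=E4 downbeat P5
bar 2: v0=B3 v1=D4 downbeat m3
bar 3: v0=D4 v1=A4 downbeat P5
bar 4: v0=C4 v1=E4 downbeat M3
bar 5: v0=A3 v1=F4 downbeat m6
bar 6: v0=G3 v1=G4 downbeat P8
  -> R2 @ bar 1 tick 0 v(0, 1): G3/B3 M3 -> A3/E4 P5 similar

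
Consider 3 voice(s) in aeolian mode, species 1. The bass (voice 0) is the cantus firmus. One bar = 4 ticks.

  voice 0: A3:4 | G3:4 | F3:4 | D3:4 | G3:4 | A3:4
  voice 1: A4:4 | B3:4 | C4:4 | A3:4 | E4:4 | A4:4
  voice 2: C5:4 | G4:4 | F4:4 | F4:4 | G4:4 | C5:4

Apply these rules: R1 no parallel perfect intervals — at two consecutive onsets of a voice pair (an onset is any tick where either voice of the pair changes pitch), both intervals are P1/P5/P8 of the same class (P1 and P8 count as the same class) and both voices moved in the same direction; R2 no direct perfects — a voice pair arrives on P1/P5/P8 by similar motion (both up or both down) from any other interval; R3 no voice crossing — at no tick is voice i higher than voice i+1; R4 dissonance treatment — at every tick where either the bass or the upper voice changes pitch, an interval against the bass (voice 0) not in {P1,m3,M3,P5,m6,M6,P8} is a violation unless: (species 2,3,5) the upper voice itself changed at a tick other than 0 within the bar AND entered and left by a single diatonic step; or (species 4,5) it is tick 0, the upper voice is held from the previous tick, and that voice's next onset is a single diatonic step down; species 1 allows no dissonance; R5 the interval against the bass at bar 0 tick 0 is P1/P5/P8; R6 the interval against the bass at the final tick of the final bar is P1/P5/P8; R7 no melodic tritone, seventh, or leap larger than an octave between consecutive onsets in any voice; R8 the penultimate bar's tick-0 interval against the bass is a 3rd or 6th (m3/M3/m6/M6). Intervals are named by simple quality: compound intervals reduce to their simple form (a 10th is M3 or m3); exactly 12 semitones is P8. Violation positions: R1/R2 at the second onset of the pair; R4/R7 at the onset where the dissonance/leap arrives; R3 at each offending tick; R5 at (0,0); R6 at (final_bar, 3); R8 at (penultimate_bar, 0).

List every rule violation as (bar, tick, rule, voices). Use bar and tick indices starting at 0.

bar 0: v0=A3 v1=A4 v2=C5 downbeat m3
bar 1: v0=G3 v1=B3 v2=G4 downbeat P8
bar 2: v0=F3 v1=C4 v2=F4 downbeat P8
bar 3: v0=D3 v1=A3 v2=F4 downbeat m3
bar 4: v0=G3 v1=E4 v2=G4 downbeat P8
bar 5: v0=A3 v1=A4 v2=C5 downbeat m3
  -> R5 @ bar 0 tick 0 v(0, 2): opens on m3
  -> R2 @ bar 1 tick 0 v(0, 2): A3/C5 m3 -> G3/G4 P8 similar
  -> R7 @ bar 1 tick 0 v(1,): A4->B3 leap 10st
  -> R1 @ bar 2 tick 0 v(0, 2): G3/G4 P8 -> F3/F4 P8 similar
  -> R1 @ bar 3 tick 0 v(0, 1): F3/C4 P5 -> D3/A3 P5 similar
  -> R2 @ bar 4 tick 0 v(0, 2): D3/F4 m3 -> G3/G4 P8 similar
  -> R8 @ bar 4 tick 0 v(0, 2): penult P8 not 3rd/6th
  -> R2 @ bar 5 tick 0 v(0, 1): G3/E4 M6 -> A3/A4 P8 similar
  -> R6 @ bar 5 tick 3 v(0, 2): closes on m3

(0, 0, R5, (0, 2))
(1, 0, R2, (0, 2))
(1, 0, R7, (1,))
(2, 0, R1, (0, 2))
(3, 0, R1, (0, 1))
(4, 0, R2, (0, 2))
(4, 0, R8, (0, 2))
(5, 0, R2, (0, 1))
(5, 3, R6, (0, 2))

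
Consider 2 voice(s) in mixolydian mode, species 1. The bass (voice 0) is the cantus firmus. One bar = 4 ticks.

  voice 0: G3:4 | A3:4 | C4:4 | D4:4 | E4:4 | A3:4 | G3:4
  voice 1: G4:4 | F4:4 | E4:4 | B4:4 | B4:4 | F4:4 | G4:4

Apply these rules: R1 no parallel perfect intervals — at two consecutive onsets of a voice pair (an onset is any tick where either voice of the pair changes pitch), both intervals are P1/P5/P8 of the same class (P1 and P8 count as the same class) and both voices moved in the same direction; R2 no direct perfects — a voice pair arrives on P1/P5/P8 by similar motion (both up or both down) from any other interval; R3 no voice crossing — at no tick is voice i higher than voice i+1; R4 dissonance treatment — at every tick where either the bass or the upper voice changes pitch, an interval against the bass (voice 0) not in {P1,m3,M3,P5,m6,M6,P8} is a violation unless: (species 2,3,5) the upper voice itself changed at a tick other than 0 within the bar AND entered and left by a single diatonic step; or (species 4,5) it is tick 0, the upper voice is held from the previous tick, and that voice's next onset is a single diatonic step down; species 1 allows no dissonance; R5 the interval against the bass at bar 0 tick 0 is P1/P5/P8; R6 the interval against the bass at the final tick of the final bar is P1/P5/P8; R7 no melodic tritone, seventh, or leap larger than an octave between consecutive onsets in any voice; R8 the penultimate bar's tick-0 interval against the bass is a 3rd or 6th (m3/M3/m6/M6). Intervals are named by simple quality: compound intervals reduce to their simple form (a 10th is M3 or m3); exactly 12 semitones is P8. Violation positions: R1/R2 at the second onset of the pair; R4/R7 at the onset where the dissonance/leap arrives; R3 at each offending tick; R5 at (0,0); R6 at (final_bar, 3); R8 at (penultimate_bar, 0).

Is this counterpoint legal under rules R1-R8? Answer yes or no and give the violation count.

bar 0: v0=G3 v1=G4 (P8)
bar 1: v0=A3 v1=F4 (m6)
bar 2: v0=C4 v1=E4 (M3)
bar 3: v0=D4 v1=B4 (M6)
bar 4: v0=E4 v1=B4 (P5)
bar 5: v0=A3 v1=F4 (m6)
bar 6: v0=G3 v1=G4 (P8)
  R7 @ bar5.0: B4->F4 leap 6st

No (1 violations)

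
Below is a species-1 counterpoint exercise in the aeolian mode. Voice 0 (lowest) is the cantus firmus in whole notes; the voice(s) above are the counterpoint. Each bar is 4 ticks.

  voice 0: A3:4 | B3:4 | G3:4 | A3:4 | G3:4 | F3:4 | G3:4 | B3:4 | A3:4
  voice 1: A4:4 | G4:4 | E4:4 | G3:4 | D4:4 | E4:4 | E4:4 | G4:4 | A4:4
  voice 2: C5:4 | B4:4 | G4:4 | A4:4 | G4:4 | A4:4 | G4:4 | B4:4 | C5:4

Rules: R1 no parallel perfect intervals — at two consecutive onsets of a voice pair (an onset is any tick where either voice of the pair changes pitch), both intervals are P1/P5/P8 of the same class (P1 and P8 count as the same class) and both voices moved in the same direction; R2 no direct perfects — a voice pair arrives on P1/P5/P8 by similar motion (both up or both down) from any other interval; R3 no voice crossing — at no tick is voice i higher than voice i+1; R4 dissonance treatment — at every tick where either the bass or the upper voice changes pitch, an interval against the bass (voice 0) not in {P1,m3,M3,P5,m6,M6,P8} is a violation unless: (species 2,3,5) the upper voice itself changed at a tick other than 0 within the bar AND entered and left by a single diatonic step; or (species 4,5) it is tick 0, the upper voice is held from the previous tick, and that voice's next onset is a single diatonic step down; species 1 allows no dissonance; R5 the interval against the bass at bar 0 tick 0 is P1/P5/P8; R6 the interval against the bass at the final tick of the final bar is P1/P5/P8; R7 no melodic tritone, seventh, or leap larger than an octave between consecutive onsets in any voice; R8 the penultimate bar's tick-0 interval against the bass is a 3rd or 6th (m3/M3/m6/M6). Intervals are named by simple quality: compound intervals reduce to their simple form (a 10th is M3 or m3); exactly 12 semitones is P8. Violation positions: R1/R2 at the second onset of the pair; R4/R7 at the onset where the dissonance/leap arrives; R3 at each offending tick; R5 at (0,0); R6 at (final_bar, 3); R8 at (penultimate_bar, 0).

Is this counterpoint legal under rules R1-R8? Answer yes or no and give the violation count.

bar 0: v0=A3 v1=A4 v2=C5 (m3)
bar 1: v0=B3 v1=G4 v2=B4 (P8)
bar 2: v0=G3 v1=E4 v2=G4 (P8)
bar 3: v0=A3 v1=G3 v2=A4 (P8)
bar 4: v0=G3 v1=D4 v2=G4 (P8)
bar 5: v0=F3 v1=E4 v2=A4 (M3)
bar 6: v0=G3 v1=E4 v2=G4 (P8)
bar 7: v0=B3 v1=G4 v2=B4 (P8)
bar 8: v0=A3 v1=A4 v2=C5 (m3)
  R5 @ bar0.0: opens on m3
  R1 @ bar2.0: B3/B4 P8 -> G3/G4 P8 similar
  R1 @ bar3.0: G3/G4 P8 -> A3/A4 P8 similar
  R3 @ bar3.0: A3 above G3
  R4 @ bar3.0: A3/G3 M2 untreated
  R3 @ bar3.1: A3 above G3
  R3 @ bar3.2: A3 above G3
  R3 @ bar3.3: A3 above G3
  R1 @ bar4.0: A3/A4 P8 -> G3/G4 P8 similar
  R4 @ bar5.0: F3/E4 M7 untreated
  R1 @ bar7.0: G3/G4 P8 -> B3/B4 P8 similar
  R8 @ bar7.0: penult P8 not 3rd/6th
  R6 @ bar8.3: closes on m3

No (13 violations)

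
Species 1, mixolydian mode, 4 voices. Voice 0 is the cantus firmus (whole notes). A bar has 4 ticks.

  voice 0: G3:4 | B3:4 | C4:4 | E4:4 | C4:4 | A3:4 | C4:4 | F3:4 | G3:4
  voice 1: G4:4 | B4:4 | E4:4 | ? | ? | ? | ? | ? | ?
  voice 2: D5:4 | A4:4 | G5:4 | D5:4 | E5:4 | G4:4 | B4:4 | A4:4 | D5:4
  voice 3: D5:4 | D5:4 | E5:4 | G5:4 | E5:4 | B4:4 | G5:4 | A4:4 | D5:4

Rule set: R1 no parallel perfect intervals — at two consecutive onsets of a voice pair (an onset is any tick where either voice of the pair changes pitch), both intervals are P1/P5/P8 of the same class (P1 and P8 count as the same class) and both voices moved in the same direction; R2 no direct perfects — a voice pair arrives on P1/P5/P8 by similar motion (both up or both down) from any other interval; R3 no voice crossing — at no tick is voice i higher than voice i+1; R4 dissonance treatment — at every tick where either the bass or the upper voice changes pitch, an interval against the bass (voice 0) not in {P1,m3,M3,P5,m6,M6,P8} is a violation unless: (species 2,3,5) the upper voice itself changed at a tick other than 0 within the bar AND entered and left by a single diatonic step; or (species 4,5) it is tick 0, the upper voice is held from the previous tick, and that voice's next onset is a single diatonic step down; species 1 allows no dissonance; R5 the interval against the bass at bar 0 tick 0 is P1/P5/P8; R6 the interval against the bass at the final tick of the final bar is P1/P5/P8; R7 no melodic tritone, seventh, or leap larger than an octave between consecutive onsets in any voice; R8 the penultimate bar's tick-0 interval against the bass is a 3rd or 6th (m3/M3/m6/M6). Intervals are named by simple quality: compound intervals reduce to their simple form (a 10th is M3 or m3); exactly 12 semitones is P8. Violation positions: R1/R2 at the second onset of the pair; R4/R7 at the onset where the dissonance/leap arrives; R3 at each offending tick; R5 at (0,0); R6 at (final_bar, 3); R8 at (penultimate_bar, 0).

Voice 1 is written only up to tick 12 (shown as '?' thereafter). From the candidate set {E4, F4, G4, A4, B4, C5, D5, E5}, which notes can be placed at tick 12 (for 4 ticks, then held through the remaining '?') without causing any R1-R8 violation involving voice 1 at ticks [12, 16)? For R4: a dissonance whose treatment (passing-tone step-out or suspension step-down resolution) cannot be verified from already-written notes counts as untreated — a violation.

{E4}

E4: legal
F4: violates R4
G4: violates R1
A4: violates R4
B4: violates R2
C5: violates R2
D5: violates R4,R7
E5: violates R2,R3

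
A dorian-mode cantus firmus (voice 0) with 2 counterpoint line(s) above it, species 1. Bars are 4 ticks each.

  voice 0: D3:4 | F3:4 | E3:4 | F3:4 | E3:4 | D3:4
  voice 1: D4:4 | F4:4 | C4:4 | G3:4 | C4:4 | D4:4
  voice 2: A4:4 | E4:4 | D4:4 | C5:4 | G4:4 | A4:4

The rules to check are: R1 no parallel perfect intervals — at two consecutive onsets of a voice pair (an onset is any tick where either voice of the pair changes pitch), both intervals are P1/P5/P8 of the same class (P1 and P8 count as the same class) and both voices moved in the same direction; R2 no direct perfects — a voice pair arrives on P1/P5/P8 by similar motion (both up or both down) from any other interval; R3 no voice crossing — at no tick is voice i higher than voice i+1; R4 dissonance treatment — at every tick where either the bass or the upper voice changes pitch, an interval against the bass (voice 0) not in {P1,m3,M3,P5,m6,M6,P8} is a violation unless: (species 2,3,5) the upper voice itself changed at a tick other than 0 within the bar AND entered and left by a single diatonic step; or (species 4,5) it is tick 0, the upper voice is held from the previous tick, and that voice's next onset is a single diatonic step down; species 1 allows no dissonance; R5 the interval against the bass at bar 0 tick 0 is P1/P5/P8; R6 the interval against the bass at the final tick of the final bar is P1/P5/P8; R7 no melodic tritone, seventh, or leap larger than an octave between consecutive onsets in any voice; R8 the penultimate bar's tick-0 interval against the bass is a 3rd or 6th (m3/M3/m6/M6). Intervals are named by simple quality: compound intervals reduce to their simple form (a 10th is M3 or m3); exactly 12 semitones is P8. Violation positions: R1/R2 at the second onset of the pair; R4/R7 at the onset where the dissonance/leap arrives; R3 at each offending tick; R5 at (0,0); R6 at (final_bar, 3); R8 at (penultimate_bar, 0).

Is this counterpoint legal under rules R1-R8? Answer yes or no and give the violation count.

No (11 violations)

bar 0: v0=D3 v1=D4 v2=A4 (P5)
bar 1: v0=F3 v1=F4 v2=E4 (M7)
bar 2: v0=E3 v1=C4 v2=D4 (m7)
bar 3: v0=F3 v1=G3 v2=C5 (P5)
bar 4: v0=E3 v1=C4 v2=G4 (m3)
bar 5: v0=D3 v1=D4 v2=A4 (P5)
  R1 @ bar1.0: D3/D4 P8 -> F3/F4 P8 similar
  R3 @ bar1.0: F4 above E4
  R4 @ bar1.0: F3/E4 M7 untreated
  R3 @ bar1.1: F4 above E4
  R3 @ bar1.2: F4 above E4
  R3 @ bar1.3: F4 above E4
  R4 @ bar2.0: E3/D4 m7 untreated
  R2 @ bar3.0: E3/D4 m7 -> F3/C5 P5 similar
  R4 @ bar3.0: F3/G3 M2 untreated
  R7 @ bar3.0: D4->C5 leap 10st
  R1 @ bar5.0: C4/G4 P5 -> D4/A4 P5 similar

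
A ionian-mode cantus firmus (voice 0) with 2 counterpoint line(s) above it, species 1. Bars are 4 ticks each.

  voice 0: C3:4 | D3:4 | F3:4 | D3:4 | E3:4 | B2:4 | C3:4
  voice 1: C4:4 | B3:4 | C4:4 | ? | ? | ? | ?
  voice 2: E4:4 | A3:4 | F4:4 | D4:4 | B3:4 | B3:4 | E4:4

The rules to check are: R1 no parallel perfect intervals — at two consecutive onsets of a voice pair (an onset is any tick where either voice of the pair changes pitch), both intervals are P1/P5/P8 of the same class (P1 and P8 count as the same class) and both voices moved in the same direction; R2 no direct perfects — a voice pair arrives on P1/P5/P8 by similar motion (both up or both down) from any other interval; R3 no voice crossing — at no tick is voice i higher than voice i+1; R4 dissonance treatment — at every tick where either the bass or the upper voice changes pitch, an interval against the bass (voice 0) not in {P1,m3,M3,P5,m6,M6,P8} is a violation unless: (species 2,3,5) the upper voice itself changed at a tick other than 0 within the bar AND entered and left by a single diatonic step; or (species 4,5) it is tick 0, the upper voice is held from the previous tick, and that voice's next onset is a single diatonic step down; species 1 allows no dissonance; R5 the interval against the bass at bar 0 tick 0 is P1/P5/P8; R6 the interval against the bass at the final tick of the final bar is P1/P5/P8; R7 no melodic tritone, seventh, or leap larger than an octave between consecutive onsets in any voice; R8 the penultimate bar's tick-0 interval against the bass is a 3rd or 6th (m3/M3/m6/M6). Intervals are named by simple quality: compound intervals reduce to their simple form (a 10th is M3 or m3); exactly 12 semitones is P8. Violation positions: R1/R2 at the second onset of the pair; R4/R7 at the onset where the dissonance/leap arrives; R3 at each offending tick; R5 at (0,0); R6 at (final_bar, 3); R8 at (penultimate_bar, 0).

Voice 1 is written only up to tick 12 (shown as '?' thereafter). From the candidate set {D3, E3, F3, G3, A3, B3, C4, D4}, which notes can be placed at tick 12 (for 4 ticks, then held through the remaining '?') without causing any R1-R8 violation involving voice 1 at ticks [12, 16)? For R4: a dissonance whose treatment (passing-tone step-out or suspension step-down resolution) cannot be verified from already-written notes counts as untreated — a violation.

{B3, D4, F3}

D3: violates R2,R7
E3: violates R4
F3: legal
G3: violates R2,R4
A3: violates R1
B3: legal
C4: violates R4
D4: legal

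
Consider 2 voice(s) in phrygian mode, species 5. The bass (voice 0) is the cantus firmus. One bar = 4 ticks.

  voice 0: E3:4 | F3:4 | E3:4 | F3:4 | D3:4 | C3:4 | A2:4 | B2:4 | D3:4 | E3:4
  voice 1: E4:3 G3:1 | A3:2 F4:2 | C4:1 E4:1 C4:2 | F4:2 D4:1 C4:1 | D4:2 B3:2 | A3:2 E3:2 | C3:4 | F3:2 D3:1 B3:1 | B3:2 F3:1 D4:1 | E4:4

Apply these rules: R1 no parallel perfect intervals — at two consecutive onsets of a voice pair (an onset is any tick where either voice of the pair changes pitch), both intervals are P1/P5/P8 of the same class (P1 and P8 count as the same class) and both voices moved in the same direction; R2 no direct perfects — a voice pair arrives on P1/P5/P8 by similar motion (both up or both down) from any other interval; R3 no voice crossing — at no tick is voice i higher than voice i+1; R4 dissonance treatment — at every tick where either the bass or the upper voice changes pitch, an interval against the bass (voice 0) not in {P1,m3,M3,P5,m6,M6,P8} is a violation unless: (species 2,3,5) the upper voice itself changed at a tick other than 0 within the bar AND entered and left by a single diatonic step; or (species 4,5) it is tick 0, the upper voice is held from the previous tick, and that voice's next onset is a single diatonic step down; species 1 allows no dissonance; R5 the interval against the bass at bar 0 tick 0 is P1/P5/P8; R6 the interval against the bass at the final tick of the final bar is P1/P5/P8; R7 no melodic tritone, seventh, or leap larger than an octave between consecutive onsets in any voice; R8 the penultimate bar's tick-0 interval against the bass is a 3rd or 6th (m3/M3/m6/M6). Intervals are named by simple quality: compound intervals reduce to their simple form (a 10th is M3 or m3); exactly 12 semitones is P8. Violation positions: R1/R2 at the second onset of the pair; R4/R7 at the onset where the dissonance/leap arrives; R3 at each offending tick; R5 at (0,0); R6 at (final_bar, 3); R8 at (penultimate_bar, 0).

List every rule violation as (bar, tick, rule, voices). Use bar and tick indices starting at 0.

(3, 0, R2, (0, 1))
(7, 0, R4, (0, 1))
(8, 2, R7, (1,))
(9, 0, R1, (0, 1))

bar 0: v0=E3 v1=E4 downbeat P8
bar 1: v0=F3 v1=A3 downbeat M3
bar 2: v0=E3 v1=C4 downbeat m6
bar 3: v0=F3 v1=F4 downbeat P8
bar 4: v0=D3 v1=D4 downbeat P8
bar 5: v0=C3 v1=A3 downbeat M6
bar 6: v0=A2 v1=C3 downbeat m3
bar 7: v0=B2 v1=F3 downbeat TT
bar 8: v0=D3 v1=B3 downbeat M6
bar 9: v0=E3 v1=E4 downbeat P8
  -> R2 @ bar 3 tick 0 v(0, 1): E3/C4 m6 -> F3/F4 P8 similar
  -> R4 @ bar 7 tick 0 v(0, 1): B2/F3 TT untreated
  -> R7 @ bar 8 tick 2 v(1,): B3->F3 leap 6st
  -> R1 @ bar 9 tick 0 v(0, 1): D3/D4 P8 -> E3/E4 P8 similar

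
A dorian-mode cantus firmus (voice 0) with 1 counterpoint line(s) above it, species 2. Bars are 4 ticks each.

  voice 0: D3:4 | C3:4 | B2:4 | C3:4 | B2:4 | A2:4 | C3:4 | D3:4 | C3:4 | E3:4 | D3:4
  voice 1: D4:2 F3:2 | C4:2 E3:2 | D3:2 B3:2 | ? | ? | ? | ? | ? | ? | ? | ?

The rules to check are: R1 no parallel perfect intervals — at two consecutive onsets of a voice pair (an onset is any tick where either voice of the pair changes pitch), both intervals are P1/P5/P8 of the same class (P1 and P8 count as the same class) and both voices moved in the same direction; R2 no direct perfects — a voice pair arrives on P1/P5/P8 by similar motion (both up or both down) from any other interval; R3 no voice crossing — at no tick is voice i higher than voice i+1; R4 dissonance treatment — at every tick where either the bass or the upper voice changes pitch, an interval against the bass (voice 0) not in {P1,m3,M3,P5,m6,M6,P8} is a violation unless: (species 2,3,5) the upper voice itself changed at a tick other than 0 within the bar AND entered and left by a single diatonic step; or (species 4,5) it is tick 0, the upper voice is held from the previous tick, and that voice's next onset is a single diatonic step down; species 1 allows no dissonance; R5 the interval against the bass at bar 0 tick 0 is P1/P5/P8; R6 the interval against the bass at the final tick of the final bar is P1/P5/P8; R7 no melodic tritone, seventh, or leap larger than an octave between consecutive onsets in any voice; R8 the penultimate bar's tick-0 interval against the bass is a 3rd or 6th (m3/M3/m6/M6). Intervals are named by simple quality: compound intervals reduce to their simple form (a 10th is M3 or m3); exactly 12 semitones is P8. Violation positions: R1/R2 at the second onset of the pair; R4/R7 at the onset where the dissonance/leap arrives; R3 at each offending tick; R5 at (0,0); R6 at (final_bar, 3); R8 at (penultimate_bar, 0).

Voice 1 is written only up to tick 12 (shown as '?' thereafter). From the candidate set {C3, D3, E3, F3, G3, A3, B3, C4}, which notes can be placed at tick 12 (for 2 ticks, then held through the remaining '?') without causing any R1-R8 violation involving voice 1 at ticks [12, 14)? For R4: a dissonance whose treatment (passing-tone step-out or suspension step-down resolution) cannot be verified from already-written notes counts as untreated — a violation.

{A3, E3, G3}

C3: violates R7
D3: violates R4
E3: legal
F3: violates R4,R7
G3: legal
A3: legal
B3: violates R4
C4: violates R1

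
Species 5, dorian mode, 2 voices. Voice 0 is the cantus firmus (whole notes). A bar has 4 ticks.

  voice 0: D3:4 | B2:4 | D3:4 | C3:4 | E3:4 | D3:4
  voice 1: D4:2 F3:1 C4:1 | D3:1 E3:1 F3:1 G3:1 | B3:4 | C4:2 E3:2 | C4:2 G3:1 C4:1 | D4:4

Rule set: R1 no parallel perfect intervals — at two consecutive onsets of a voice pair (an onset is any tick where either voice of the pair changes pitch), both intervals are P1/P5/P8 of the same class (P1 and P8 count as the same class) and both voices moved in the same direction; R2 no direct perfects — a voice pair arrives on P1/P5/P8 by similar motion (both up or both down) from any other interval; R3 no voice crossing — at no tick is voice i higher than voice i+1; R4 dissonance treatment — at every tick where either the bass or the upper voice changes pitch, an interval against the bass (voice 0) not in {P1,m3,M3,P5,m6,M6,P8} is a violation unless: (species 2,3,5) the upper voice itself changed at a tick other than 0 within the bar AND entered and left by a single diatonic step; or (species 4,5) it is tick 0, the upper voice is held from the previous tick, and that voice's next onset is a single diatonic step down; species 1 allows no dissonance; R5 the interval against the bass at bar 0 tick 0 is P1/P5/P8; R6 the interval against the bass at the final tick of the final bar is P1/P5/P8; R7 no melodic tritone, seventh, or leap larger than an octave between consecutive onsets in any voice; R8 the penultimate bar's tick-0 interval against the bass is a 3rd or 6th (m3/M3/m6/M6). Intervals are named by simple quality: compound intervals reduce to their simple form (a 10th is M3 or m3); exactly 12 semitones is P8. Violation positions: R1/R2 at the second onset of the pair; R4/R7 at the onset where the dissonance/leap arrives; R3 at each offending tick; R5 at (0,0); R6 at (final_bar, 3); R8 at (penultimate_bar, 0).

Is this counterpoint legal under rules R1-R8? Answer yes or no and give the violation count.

bar 0: v0=D3 v1=D4 (P8)
bar 1: v0=B2 v1=D3 (m3)
bar 2: v0=D3 v1=B3 (M6)
bar 3: v0=C3 v1=C4 (P8)
bar 4: v0=E3 v1=C4 (m6)
bar 5: v0=D3 v1=D4 (P8)
  R4 @ bar0.3: D3/C4 m7 untreated
  R7 @ bar1.0: C4->D3 leap 10st

No (2 violations)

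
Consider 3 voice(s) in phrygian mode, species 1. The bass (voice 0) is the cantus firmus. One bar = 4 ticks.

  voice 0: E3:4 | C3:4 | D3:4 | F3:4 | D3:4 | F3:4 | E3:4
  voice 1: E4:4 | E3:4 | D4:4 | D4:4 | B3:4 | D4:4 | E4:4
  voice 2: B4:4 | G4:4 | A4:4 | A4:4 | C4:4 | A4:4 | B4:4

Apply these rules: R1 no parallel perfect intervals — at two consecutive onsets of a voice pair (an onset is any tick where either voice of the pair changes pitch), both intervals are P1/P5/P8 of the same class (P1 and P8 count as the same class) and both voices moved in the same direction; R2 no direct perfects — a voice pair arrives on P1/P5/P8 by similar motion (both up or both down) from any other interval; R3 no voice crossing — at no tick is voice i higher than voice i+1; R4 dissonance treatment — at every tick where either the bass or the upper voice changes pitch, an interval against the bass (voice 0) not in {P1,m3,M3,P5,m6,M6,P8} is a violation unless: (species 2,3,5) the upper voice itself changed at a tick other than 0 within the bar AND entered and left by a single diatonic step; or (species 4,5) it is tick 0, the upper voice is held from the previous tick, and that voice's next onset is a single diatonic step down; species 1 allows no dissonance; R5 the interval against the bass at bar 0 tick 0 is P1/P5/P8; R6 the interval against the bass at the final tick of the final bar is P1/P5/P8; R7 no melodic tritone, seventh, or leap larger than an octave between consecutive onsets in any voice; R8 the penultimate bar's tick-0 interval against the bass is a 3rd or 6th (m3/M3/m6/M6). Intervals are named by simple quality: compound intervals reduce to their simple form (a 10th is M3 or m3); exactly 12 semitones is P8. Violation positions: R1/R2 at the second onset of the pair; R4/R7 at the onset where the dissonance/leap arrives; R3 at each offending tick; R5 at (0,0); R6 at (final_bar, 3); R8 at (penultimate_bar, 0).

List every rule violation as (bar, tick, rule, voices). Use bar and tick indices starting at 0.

bar 0: v0=E3 v1=E4 v2=B4 downbeat P5
bar 1: v0=C3 v1=E3 v2=G4 downbeat P5
bar 2: v0=D3 v1=D4 v2=A4 downbeat P5
bar 3: v0=F3 v1=D4 v2=A4 downbeat M3
bar 4: v0=D3 v1=B3 v2=C4 downbeat m7
bar 5: v0=F3 v1=D4 v2=A4 downbeat M3
bar 6: v0=E3 v1=E4 v2=B4 downbeat P5
  -> R1 @ bar 1 tick 0 v(0, 2): E3/B4 P5 -> C3/G4 P5 similar
  -> R1 @ bar 2 tick 0 v(0, 2): C3/G4 P5 -> D3/A4 P5 similar
  -> R2 @ bar 2 tick 0 v(0, 1): C3/E3 M3 -> D3/D4 P8 similar
  -> R2 @ bar 2 tick 0 v(1, 2): E3/G4 m3 -> D4/A4 P5 similar
  -> R7 @ bar 2 tick 0 v(1,): E3->D4 leap 10st
  -> R4 @ bar 4 tick 0 v(0, 2): D3/C4 m7 untreated
  -> R2 @ bar 5 tick 0 v(1, 2): B3/C4 m2 -> D4/A4 P5 similar
  -> R1 @ bar 6 tick 0 v(1, 2): D4/A4 P5 -> E4/B4 P5 similar

(1, 0, R1, (0, 2))
(2, 0, R1, (0, 2))
(2, 0, R2, (0, 1))
(2, 0, R2, (1, 2))
(2, 0, R7, (1,))
(4, 0, R4, (0, 2))
(5, 0, R2, (1, 2))
(6, 0, R1, (1, 2))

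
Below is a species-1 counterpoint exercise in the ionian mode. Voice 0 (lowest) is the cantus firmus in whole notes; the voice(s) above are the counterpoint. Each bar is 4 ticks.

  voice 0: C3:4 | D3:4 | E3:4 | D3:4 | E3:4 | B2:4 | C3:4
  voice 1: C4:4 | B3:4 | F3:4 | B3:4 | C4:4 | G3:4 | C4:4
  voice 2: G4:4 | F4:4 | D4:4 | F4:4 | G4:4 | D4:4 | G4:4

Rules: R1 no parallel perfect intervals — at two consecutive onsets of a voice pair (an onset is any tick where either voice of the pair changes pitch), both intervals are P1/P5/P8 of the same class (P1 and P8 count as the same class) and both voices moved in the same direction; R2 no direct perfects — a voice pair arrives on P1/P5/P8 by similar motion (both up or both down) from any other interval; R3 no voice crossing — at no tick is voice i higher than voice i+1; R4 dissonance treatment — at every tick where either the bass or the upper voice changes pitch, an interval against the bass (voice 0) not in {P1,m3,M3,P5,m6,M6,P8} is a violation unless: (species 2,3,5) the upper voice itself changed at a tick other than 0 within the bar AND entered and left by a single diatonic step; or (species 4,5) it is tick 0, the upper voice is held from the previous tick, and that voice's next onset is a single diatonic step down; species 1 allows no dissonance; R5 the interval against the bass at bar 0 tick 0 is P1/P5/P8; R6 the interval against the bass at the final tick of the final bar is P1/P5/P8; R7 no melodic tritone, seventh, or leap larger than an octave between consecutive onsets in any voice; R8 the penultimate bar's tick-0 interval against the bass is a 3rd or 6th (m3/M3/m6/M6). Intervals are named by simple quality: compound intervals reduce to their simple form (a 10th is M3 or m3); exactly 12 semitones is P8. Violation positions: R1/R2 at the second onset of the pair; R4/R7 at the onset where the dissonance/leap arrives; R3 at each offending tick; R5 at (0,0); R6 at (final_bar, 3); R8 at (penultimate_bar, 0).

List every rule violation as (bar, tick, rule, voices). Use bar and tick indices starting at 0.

bar 0: v0=C3 v1=C4 v2=G4 downbeat P5
bar 1: v0=D3 v1=B3 v2=F4 downbeat m3
bar 2: v0=E3 v1=F3 v2=D4 downbeat m7
bar 3: v0=D3 v1=B3 v2=F4 downbeat m3
bar 4: v0=E3 v1=C4 v2=G4 downbeat m3
bar 5: v0=B2 v1=G3 v2=D4 downbeat m3
bar 6: v0=C3 v1=C4 v2=G4 downbeat P5
  -> R4 @ bar 2 tick 0 v(0, 1): E3/F3 m2 untreated
  -> R4 @ bar 2 tick 0 v(0, 2): E3/D4 m7 untreated
  -> R7 @ bar 2 tick 0 v(1,): B3->F3 leap 6st
  -> R7 @ bar 3 tick 0 v(1,): F3->B3 leap 6st
  -> R2 @ bar 4 tick 0 v(1, 2): B3/F4 TT -> C4/G4 P5 similar
  -> R1 @ bar 5 tick 0 v(1, 2): C4/G4 P5 -> G3/D4 P5 similar
  -> R1 @ bar 6 tick 0 v(1, 2): G3/D4 P5 -> C4/G4 P5 similar
  -> R2 @ bar 6 tick 0 v(0, 1): B2/G3 m6 -> C3/C4 P8 similar
  -> R2 @ bar 6 tick 0 v(0, 2): B2/D4 m3 -> C3/G4 P5 similar

(2, 0, R4, (0, 1))
(2, 0, R4, (0, 2))
(2, 0, R7, (1,))
(3, 0, R7, (1,))
(4, 0, R2, (1, 2))
(5, 0, R1, (1, 2))
(6, 0, R1, (1, 2))
(6, 0, R2, (0, 1))
(6, 0, R2, (0, 2))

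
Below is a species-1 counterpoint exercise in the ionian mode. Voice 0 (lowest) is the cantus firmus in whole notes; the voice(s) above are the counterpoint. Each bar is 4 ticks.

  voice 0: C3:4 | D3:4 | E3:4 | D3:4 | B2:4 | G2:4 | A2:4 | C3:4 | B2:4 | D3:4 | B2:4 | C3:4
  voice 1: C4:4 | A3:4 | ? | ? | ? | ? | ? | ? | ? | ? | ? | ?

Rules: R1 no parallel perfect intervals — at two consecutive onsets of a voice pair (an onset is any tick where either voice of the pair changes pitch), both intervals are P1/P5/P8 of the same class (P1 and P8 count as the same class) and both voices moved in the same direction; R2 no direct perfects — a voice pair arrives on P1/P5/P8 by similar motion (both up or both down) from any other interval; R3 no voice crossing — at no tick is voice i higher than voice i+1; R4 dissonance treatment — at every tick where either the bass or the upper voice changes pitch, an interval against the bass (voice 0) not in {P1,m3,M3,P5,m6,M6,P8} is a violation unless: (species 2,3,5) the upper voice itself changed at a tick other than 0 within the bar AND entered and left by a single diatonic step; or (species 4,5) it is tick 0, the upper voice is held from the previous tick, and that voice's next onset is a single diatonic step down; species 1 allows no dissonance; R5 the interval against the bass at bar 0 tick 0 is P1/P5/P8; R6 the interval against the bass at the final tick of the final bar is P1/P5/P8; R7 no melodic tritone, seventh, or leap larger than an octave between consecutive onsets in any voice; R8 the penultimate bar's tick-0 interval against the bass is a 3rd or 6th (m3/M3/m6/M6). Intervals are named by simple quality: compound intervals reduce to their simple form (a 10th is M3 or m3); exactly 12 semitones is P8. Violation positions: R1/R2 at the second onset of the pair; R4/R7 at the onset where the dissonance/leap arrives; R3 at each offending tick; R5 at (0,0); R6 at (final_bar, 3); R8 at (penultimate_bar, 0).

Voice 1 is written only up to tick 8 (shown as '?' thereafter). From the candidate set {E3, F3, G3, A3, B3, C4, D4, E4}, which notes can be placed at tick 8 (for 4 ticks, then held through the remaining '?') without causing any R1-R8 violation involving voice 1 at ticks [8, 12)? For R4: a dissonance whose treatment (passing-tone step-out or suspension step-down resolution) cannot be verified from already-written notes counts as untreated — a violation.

{C4, E3, G3}

E3: legal
F3: violates R4
G3: legal
A3: violates R4
B3: violates R1
C4: legal
D4: violates R4
E4: violates R2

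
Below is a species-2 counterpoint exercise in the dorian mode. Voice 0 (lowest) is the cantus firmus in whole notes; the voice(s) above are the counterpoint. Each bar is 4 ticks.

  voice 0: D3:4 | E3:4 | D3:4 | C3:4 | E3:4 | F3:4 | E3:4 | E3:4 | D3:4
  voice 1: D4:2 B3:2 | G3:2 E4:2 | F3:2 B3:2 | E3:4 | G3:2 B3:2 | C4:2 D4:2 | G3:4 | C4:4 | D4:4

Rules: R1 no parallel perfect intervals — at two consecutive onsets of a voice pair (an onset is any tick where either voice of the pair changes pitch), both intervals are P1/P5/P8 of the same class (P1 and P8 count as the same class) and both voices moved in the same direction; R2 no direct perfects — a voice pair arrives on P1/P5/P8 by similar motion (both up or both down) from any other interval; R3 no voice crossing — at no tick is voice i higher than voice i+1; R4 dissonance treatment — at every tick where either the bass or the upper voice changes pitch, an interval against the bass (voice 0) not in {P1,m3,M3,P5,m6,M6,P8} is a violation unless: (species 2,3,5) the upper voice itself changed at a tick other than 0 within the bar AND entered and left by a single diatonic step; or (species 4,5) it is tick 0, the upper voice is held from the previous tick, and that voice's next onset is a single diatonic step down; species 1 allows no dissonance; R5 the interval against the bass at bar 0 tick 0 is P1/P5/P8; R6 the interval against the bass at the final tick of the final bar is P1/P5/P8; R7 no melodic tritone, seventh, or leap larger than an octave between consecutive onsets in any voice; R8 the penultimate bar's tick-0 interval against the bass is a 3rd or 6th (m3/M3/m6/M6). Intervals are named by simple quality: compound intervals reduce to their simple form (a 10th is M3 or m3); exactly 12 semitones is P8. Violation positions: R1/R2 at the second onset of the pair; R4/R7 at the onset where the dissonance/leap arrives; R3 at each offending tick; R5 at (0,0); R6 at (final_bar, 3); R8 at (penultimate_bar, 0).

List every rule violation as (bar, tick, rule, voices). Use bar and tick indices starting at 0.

bar 0: v0=D3 v1=D4 downbeat P8
bar 1: v0=E3 v1=G3 downbeat m3
bar 2: v0=D3 v1=F3 downbeat m3
bar 3: v0=C3 v1=E3 downbeat M3
bar 4: v0=E3 v1=G3 downbeat m3
bar 5: v0=F3 v1=C4 downbeat P5
bar 6: v0=E3 v1=G3 downbeat m3
bar 7: v0=E3 v1=C4 downbeat m6
bar 8: v0=D3 v1=D4 downbeat P8
  -> R7 @ bar 2 tick 0 v(1,): E4->F3 leap 11st
  -> R7 @ bar 2 tick 2 v(1,): F3->B3 leap 6st
  -> R1 @ bar 5 tick 0 v(0, 1): E3/B3 P5 -> F3/C4 P5 similar

(2, 0, R7, (1,))
(2, 2, R7, (1,))
(5, 0, R1, (0, 1))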